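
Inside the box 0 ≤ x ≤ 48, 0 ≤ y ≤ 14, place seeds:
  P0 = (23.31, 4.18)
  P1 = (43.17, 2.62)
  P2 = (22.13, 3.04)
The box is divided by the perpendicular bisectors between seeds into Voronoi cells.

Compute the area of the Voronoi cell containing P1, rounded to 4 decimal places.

Area of P1's cell: 202.6811

1. box [0,48]×[0,14]: [(0, 0) (48, 0) (48, 14) (0, 14)]
2. ⊥bis P1·P0 via (33.24,3.4): [(32.9729, 0) (48, 0) (48, 14) (34.0726, 14)]  |A|=202.6811
3. ⊥bis P1·P2 via (32.65,2.83): [(32.9729, 0) (48, 0) (48, 14) (34.0726, 14)]  |A|=202.6811
4. canonical 4-gon: [(32.9729, 0) (48, 0) (48, 14) (34.0726, 14)]
5. shoelace: 202.6811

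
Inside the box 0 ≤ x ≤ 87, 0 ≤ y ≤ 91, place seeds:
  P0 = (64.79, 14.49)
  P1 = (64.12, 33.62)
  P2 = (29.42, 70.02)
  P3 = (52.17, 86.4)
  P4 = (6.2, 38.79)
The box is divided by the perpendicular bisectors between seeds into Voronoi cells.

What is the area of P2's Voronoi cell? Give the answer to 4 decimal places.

Area of P2's cell: 1709.3964

1. box [0,87]×[0,91]: [(0, 0) (87, 0) (87, 91) (0, 91)]
2. ⊥bis P2·P0 via (47.105,42.255): [(0, 12.2513) (87, 67.6662) (87, 91) (0, 91)]  |A|=4440.5858
3. ⊥bis P2·P1 via (46.77,51.82): [(0, 12.2513) (15.8594, 22.353) (87, 90.1711) (87, 91) (0, 91)]  |A|=3640.08
4. ⊥bis P2·P3 via (40.795,78.21): [(0, 12.2513) (15.8594, 22.353) (54.4941, 59.1834) (31.5862, 91) (0, 91)]  |A|=2745.0692
5. ⊥bis P2·P4 via (17.81,54.405): [(0, 67.647) (35.6036, 41.1751) (54.4941, 59.1834) (31.5862, 91) (0, 91)]  |A|=1709.3964
6. canonical 5-gon: [(0, 67.647) (35.6036, 41.1751) (54.4941, 59.1834) (31.5862, 91) (0, 91)]
7. shoelace: 1709.3964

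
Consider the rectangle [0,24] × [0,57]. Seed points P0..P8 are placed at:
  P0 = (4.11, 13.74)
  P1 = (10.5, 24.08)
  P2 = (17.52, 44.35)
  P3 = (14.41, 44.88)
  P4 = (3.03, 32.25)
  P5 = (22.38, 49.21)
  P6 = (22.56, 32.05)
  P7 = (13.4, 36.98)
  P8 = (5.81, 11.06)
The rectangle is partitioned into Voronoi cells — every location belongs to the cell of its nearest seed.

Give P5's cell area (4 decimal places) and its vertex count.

Area of P5's cell: 90.2060 (4 vertices)

1. box [0,24]×[0,57]: [(0, 0) (24, 0) (24, 57) (0, 57)]
2. ⊥bis P5·P0 via (13.245,31.475): [(0, 38.2973) (24, 25.9353) (24, 57) (0, 57)]  |A|=597.2093
3. ⊥bis P5·P1 via (16.44,36.645): [(0, 44.4169) (24, 33.0711) (24, 57) (0, 57)]  |A|=438.1446
4. ⊥bis P5·P2 via (19.95,46.78): [(24, 42.73) (24, 57) (9.73, 57)]  |A|=101.8165
5. ⊥bis P5·P3 via (18.395,47.045): [(16.8605, 49.8695) (24, 42.73) (24, 57) (12.9866, 57)]  |A|=90.206
6. ⊥bis P5·P4 via (12.705,40.73): [(16.8605, 49.8695) (24, 42.73) (24, 57) (12.9866, 57)]  |A|=90.206
7. ⊥bis P5·P6 via (22.47,40.63): [(16.8605, 49.8695) (24, 42.73) (24, 57) (12.9866, 57)]  |A|=90.206
8. ⊥bis P5·P7 via (17.89,43.095): [(16.8605, 49.8695) (24, 42.73) (24, 57) (12.9866, 57)]  |A|=90.206
9. ⊥bis P5·P8 via (14.095,30.135): [(16.8605, 49.8695) (24, 42.73) (24, 57) (12.9866, 57)]  |A|=90.206
10. canonical 4-gon: [(16.8605, 49.8695) (24, 42.73) (24, 57) (12.9866, 57)]
11. shoelace: 90.206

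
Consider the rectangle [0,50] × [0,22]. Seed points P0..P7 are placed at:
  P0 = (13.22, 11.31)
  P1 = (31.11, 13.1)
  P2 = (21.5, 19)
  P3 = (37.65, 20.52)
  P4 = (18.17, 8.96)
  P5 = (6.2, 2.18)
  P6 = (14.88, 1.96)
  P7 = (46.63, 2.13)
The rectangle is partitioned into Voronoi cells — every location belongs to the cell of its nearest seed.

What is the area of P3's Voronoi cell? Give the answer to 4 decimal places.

Area of P3's cell: 149.8786

1. box [0,50]×[0,22]: [(0, 0) (50, 0) (50, 22) (0, 22)]
2. ⊥bis P3·P0 via (25.435,15.915): [(31.4349, 0) (50, 0) (50, 22) (23.141, 22)]  |A|=499.6655
3. ⊥bis P3·P1 via (34.38,16.81): [(50, 3.0425) (50, 22) (28.4917, 22)]  |A|=203.8722
4. ⊥bis P3·P2 via (29.575,19.76): [(29.4431, 21.1614) (50, 3.0425) (50, 22) (29.3642, 22)]  |A|=203.5063
5. ⊥bis P3·P4 via (27.91,14.74): [(29.4431, 21.1614) (50, 3.0425) (50, 22) (29.3642, 22)]  |A|=203.5063
6. ⊥bis P3·P5 via (21.925,11.35): [(29.4431, 21.1614) (50, 3.0425) (50, 22) (29.3642, 22)]  |A|=203.5063
7. ⊥bis P3·P6 via (26.265,11.24): [(29.4431, 21.1614) (50, 3.0425) (50, 22) (29.3642, 22)]  |A|=203.5063
8. ⊥bis P3·P7 via (42.14,11.325): [(29.4431, 21.1614) (41.151, 10.8421) (50, 15.1631) (50, 22) (29.3642, 22)]  |A|=149.8786
9. canonical 5-gon: [(29.4431, 21.1614) (41.151, 10.8421) (50, 15.1631) (50, 22) (29.3642, 22)]
10. shoelace: 149.8786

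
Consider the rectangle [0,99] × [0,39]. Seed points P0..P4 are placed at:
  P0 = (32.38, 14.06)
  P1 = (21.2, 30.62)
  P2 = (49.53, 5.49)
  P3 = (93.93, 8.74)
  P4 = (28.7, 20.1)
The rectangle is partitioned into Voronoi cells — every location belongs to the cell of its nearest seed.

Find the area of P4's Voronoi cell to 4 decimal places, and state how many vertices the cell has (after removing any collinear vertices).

1. box [0,99]×[0,39]: [(0, 0) (99, 0) (99, 39) (0, 39)]
2. ⊥bis P4·P0 via (30.54,17.08): [(0, 0) (2.5065, 0) (66.5174, 39) (0, 39)]  |A|=1345.9663
3. ⊥bis P4·P1 via (24.95,25.36): [(0, 7.5725) (0, 0) (2.5065, 0) (66.5174, 39) (44.0824, 39)]  |A|=653.2659
4. ⊥bis P4·P2 via (39.115,12.795): [(0, 7.5725) (0, 0) (2.5065, 0) (50.7622, 29.4008) (57.495, 39) (44.0824, 39)]  |A|=609.9619
5. ⊥bis P4·P3 via (61.315,14.42): [(0, 7.5725) (0, 0) (2.5065, 0) (50.7622, 29.4008) (57.495, 39) (44.0824, 39)]  |A|=609.9619
6. canonical 6-gon: [(0, 7.5725) (0, 0) (2.5065, 0) (50.7622, 29.4008) (57.495, 39) (44.0824, 39)]
7. shoelace: 609.9619

Area of P4's cell: 609.9619 (6 vertices)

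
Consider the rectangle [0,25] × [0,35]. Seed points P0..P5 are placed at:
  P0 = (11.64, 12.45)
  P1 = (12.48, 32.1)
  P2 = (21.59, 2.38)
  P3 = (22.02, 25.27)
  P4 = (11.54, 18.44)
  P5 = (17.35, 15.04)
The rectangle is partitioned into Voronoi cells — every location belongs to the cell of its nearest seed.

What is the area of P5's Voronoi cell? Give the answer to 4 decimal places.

Area of P5's cell: 103.8255

1. box [0,25]×[0,35]: [(0, 0) (25, 0) (25, 35) (0, 35)]
2. ⊥bis P5·P0 via (14.495,13.745): [(20.7296, 0) (25, 0) (25, 35) (4.8539, 35)]  |A|=427.2881
3. ⊥bis P5·P1 via (14.915,23.57): [(10.5975, 22.3375) (20.7296, 0) (25, 0) (25, 26.4489)]  |A|=238.16
4. ⊥bis P5·P2 via (19.47,8.71): [(10.5975, 22.3375) (17.1337, 7.9276) (25, 10.5621) (25, 26.4489)]  |A|=179.691
5. ⊥bis P5·P3 via (19.685,20.155): [(13.2471, 23.0939) (10.5975, 22.3375) (17.1337, 7.9276) (25, 10.5621) (25, 17.7287)]  |A|=128.4474
6. ⊥bis P5·P4 via (14.445,16.74): [(17.1268, 21.3228) (13.7079, 15.4804) (17.1337, 7.9276) (25, 10.5621) (25, 17.7287)]  |A|=103.8255
7. canonical 5-gon: [(17.1268, 21.3228) (13.7079, 15.4804) (17.1337, 7.9276) (25, 10.5621) (25, 17.7287)]
8. shoelace: 103.8255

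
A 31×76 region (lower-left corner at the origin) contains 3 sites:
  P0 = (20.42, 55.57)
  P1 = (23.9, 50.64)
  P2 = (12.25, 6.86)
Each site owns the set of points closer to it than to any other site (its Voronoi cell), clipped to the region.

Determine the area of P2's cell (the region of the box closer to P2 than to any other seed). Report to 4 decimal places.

Area of P2's cell: 912.4917

1. box [0,31]×[0,76]: [(0, 0) (31, 0) (31, 76) (0, 76)]
2. ⊥bis P2·P0 via (16.335,31.215): [(0, 33.9548) (0, 0) (31, 0) (31, 28.7553)]  |A|=972.0066
3. ⊥bis P2·P1 via (18.075,28.75): [(0, 33.5598) (0, 0) (31, 0) (31, 25.3106)]  |A|=912.4917
4. canonical 4-gon: [(0, 33.5598) (0, 0) (31, 0) (31, 25.3106)]
5. shoelace: 912.4917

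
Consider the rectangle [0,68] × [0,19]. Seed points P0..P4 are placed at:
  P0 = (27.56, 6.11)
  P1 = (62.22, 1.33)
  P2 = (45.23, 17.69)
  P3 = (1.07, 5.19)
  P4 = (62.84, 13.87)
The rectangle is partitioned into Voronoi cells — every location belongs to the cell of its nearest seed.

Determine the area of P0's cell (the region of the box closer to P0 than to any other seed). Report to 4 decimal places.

1. box [0,68]×[0,19]: [(0, 0) (68, 0) (68, 19) (0, 19)]
2. ⊥bis P0·P1 via (44.89,3.72): [(0, 0) (44.377, 0) (46.9973, 19) (0, 19)]  |A|=868.0554
3. ⊥bis P0·P2 via (36.395,11.9): [(0, 0) (44.1936, 0) (31.742, 19) (0, 19)]  |A|=721.3889
4. ⊥bis P0·P3 via (14.315,5.65): [(14.5112, 0) (44.1936, 0) (31.742, 19) (13.8514, 19)]  |A|=451.9444
5. ⊥bis P0·P4 via (45.2,9.99): [(14.5112, 0) (44.1936, 0) (31.742, 19) (13.8514, 19)]  |A|=451.9444
6. canonical 4-gon: [(14.5112, 0) (44.1936, 0) (31.742, 19) (13.8514, 19)]
7. shoelace: 451.9444

Area of P0's cell: 451.9444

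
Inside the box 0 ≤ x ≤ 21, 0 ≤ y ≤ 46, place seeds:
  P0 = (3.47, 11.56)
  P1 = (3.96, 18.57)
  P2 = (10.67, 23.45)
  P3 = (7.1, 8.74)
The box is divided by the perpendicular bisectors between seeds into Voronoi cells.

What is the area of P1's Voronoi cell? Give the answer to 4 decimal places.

1. box [0,21]×[0,46]: [(0, 0) (21, 0) (21, 46) (0, 46)]
2. ⊥bis P1·P0 via (3.715,15.065): [(0, 15.3247) (21, 13.8568) (21, 46) (0, 46)]  |A|=659.5947
3. ⊥bis P1·P2 via (7.315,21.01): [(0, 31.0681) (0, 15.3247) (12.063, 14.4815)]  |A|=94.9568
4. ⊥bis P1·P3 via (5.53,13.655): [(11.3192, 15.5042) (0, 31.0681) (0, 15.3247) (8.8257, 14.7078)]  |A|=93.3854
5. canonical 4-gon: [(11.3192, 15.5042) (0, 31.0681) (0, 15.3247) (8.8257, 14.7078)]
6. shoelace: 93.3854

Area of P1's cell: 93.3854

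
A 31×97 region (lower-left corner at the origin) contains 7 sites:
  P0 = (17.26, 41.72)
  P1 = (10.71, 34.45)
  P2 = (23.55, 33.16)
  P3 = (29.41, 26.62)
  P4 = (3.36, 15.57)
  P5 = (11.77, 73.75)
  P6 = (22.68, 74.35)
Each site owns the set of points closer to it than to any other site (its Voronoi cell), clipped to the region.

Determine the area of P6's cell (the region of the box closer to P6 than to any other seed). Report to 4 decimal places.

Area of P6's cell: 553.9863

1. box [0,31]×[0,97]: [(0, 0) (31, 0) (31, 97) (0, 97)]
2. ⊥bis P6·P0 via (19.97,58.035): [(0, 61.3521) (31, 56.2029) (31, 97) (0, 97)]  |A|=1184.8979
3. ⊥bis P6·P1 via (16.695,54.4): [(0, 61.3521) (31, 56.2029) (31, 97) (0, 97)]  |A|=1184.8979
4. ⊥bis P6·P2 via (23.115,53.755): [(0, 61.3521) (31, 56.2029) (31, 97) (0, 97)]  |A|=1184.8979
5. ⊥bis P6·P3 via (26.045,50.485): [(0, 61.3521) (31, 56.2029) (31, 97) (0, 97)]  |A|=1184.8979
6. ⊥bis P6·P4 via (13.02,44.96): [(0, 61.3521) (31, 56.2029) (31, 97) (0, 97)]  |A|=1184.8979
7. ⊥bis P6·P5 via (17.225,74.05): [(18.0886, 58.3475) (31, 56.2029) (31, 97) (15.9629, 97)]  |A|=553.9863
8. canonical 4-gon: [(18.0886, 58.3475) (31, 56.2029) (31, 97) (15.9629, 97)]
9. shoelace: 553.9863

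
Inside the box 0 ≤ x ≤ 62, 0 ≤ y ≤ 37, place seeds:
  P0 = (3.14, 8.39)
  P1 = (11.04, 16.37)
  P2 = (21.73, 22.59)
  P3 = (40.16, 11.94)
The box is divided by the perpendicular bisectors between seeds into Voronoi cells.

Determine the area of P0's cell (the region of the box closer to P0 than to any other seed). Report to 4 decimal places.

1. box [0,62]×[0,37]: [(0, 0) (62, 0) (62, 37) (0, 37)]
2. ⊥bis P0·P1 via (7.09,12.38): [(0, 19.3989) (0, 0) (19.5954, 0)]  |A|=190.0645
3. ⊥bis P0·P2 via (12.435,15.49): [(0, 19.3989) (0, 0) (19.5954, 0)]  |A|=190.0645
4. ⊥bis P0·P3 via (21.65,10.165): [(0, 19.3989) (0, 0) (19.5954, 0)]  |A|=190.0645
5. canonical 3-gon: [(0, 19.3989) (0, 0) (19.5954, 0)]
6. shoelace: 190.0645

Area of P0's cell: 190.0645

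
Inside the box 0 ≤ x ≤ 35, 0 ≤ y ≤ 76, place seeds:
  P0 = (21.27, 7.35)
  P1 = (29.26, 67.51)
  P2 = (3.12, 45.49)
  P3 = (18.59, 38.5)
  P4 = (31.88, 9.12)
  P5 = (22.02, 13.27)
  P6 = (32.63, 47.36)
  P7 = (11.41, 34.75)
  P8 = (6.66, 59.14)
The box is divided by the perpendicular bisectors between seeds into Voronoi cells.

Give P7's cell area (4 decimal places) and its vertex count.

Area of P7's cell: 333.5929 (4 vertices)

1. box [0,35]×[0,76]: [(0, 0) (35, 0) (35, 76) (0, 76)]
2. ⊥bis P7·P0 via (16.34,21.05): [(0, 15.17) (35, 27.7649) (35, 76) (0, 76)]  |A|=1908.6399
3. ⊥bis P7·P1 via (20.335,51.13): [(0, 62.21) (0, 15.17) (35, 27.7649) (35, 43.1395)]  |A|=1092.2548
4. ⊥bis P7·P2 via (7.265,40.12): [(21.0348, 50.7487) (0, 34.5123) (0, 15.17) (35, 27.7649) (35, 43.1395)]  |A|=800.9467
5. ⊥bis P7·P3 via (15,36.625): [(11.4767, 43.3709) (0, 34.5123) (0, 15.17) (22.0596, 23.1082)]  |A|=376.4914
6. ⊥bis P7·P4 via (21.645,21.935): [(11.4767, 43.3709) (0, 34.5123) (0, 15.17) (22.0596, 23.1082)]  |A|=376.4914
7. ⊥bis P7·P5 via (16.715,24.01): [(20.5892, 25.9236) (11.4767, 43.3709) (0, 34.5123) (0, 15.7537)]  |A|=333.5929
8. ⊥bis P7·P6 via (22.02,41.055): [(20.5892, 25.9236) (11.4767, 43.3709) (0, 34.5123) (0, 15.7537)]  |A|=333.5929
9. ⊥bis P7·P8 via (9.035,46.945): [(20.5892, 25.9236) (11.4767, 43.3709) (0, 34.5123) (0, 15.7537)]  |A|=333.5929
10. canonical 4-gon: [(20.5892, 25.9236) (11.4767, 43.3709) (0, 34.5123) (0, 15.7537)]
11. shoelace: 333.5929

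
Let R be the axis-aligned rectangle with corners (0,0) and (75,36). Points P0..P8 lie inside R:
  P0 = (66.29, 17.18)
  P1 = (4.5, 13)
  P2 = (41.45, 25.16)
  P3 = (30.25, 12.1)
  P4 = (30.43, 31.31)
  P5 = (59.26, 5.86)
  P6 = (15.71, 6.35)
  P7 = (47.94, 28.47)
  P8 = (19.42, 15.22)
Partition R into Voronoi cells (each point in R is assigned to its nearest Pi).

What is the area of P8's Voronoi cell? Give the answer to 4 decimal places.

Area of P8's cell: 256.2555

1. box [0,75]×[0,36]: [(0, 0) (75, 0) (75, 36) (0, 36)]
2. ⊥bis P8·P0 via (42.855,16.2): [(0, 0) (43.5324, 0) (42.027, 36) (0, 36)]  |A|=1540.0702
3. ⊥bis P8·P1 via (11.96,14.11): [(14.0595, 0) (43.5324, 0) (42.027, 36) (8.7029, 36)]  |A|=1130.3473
4. ⊥bis P8·P2 via (30.435,20.19): [(14.0595, 0) (39.5448, 0) (23.3015, 36) (8.7029, 36)]  |A|=721.5099
5. ⊥bis P8·P3 via (24.835,13.66): [(14.0595, 0) (20.8997, 0) (28.1654, 25.2202) (23.3015, 36) (8.7029, 36)]  |A|=486.3936
6. ⊥bis P8·P4 via (24.925,23.265): [(8.9737, 34.1801) (14.0595, 0) (20.8997, 0) (27.1613, 21.7348)]  |A|=353.5146
7. ⊥bis P8·P5 via (39.34,10.54): [(8.9737, 34.1801) (14.0595, 0) (20.8997, 0) (27.1613, 21.7348)]  |A|=353.5146
8. ⊥bis P8·P6 via (17.565,10.785): [(8.9737, 34.1801) (12.1156, 13.0643) (23.314, 8.3804) (27.1613, 21.7348)]  |A|=256.2555
9. ⊥bis P8·P7 via (33.68,21.845): [(8.9737, 34.1801) (12.1156, 13.0643) (23.314, 8.3804) (27.1613, 21.7348)]  |A|=256.2555
10. canonical 4-gon: [(8.9737, 34.1801) (12.1156, 13.0643) (23.314, 8.3804) (27.1613, 21.7348)]
11. shoelace: 256.2555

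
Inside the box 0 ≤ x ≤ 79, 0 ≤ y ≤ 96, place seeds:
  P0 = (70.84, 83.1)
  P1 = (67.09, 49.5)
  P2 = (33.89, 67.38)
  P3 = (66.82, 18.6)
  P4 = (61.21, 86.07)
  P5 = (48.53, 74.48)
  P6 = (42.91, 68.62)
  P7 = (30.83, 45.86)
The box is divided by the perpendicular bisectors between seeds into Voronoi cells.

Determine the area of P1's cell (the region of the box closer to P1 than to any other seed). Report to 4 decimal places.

Area of P1's cell: 860.2622

1. box [0,79]×[0,96]: [(0, 0) (79, 0) (79, 96) (0, 96)]
2. ⊥bis P1·P0 via (68.965,66.3): [(0, 73.997) (0, 0) (79, 0) (79, 65.18)]  |A|=5497.4919
3. ⊥bis P1·P2 via (50.49,58.44): [(55.5305, 67.7994) (19.0169, 0) (79, 0) (79, 65.18)]  |A|=2798.279
4. ⊥bis P1·P3 via (66.955,34.05): [(55.5305, 67.7994) (37.4933, 34.3074) (79, 33.9448) (79, 65.18)]  |A|=1064.8785
5. ⊥bis P1·P4 via (64.15,67.785): [(60.6712, 67.2256) (54.7049, 66.2663) (37.4933, 34.3074) (79, 33.9448) (79, 65.18)]  |A|=1060.7013
6. ⊥bis P1·P5 via (57.81,61.99): [(64.3101, 66.8195) (48.7943, 55.2914) (37.4933, 34.3074) (79, 33.9448) (79, 65.18)]  |A|=1006.671
7. ⊥bis P1·P6 via (55,59.06): [(64.3101, 66.8195) (56.6145, 61.1017) (41.9055, 42.5001) (37.4933, 34.3074) (79, 33.9448) (79, 65.18)]  |A|=976.6692
8. ⊥bis P1·P7 via (48.96,47.68): [(64.3101, 66.8195) (56.6145, 61.1017) (48.6267, 51.0001) (50.3137, 34.1954) (79, 33.9448) (79, 65.18)]  |A|=860.2622
9. canonical 6-gon: [(64.3101, 66.8195) (56.6145, 61.1017) (48.6267, 51.0001) (50.3137, 34.1954) (79, 33.9448) (79, 65.18)]
10. shoelace: 860.2622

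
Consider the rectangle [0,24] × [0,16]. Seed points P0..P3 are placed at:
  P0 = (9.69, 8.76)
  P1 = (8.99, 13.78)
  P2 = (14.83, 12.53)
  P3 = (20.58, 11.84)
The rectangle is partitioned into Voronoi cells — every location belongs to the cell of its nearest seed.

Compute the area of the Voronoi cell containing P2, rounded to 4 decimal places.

1. box [0,24]×[0,16]: [(0, 0) (24, 0) (24, 16) (0, 16)]
2. ⊥bis P2·P0 via (12.26,10.645): [(20.0677, 0) (24, 0) (24, 16) (8.3323, 16)]  |A|=156.7998
3. ⊥bis P2·P1 via (11.91,13.155): [(11.5732, 11.5814) (20.0677, 0) (24, 0) (24, 16) (12.5189, 16)]  |A|=147.5503
4. ⊥bis P2·P3 via (17.705,12.185): [(11.5732, 11.5814) (16.7806, 4.4816) (18.1628, 16) (12.5189, 16)]  |A|=47.366
5. canonical 4-gon: [(11.5732, 11.5814) (16.7806, 4.4816) (18.1628, 16) (12.5189, 16)]
6. shoelace: 47.366

Area of P2's cell: 47.3660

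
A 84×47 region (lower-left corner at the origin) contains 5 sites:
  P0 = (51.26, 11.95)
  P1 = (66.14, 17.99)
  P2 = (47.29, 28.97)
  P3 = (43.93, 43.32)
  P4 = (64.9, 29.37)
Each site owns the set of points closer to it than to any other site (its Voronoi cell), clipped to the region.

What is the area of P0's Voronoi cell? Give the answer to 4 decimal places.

1. box [0,84]×[0,47]: [(0, 0) (84, 0) (84, 47) (0, 47)]
2. ⊥bis P0·P1 via (58.7,14.97): [(0, 0) (64.7765, 0) (45.6986, 47) (0, 47)]  |A|=2596.165
3. ⊥bis P0·P2 via (49.275,20.46): [(0, 8.9664) (0, 0) (64.7765, 0) (55.8491, 21.9934)]  |A|=962.7109
4. ⊥bis P0·P3 via (47.595,27.635): [(0, 8.9664) (0, 0) (64.7765, 0) (55.8491, 21.9934)]  |A|=962.7109
5. ⊥bis P0·P4 via (58.08,20.66): [(0, 8.9664) (0, 0) (64.7765, 0) (55.8491, 21.9934)]  |A|=962.7109
6. canonical 4-gon: [(0, 8.9664) (0, 0) (64.7765, 0) (55.8491, 21.9934)]
7. shoelace: 962.7109

Area of P0's cell: 962.7109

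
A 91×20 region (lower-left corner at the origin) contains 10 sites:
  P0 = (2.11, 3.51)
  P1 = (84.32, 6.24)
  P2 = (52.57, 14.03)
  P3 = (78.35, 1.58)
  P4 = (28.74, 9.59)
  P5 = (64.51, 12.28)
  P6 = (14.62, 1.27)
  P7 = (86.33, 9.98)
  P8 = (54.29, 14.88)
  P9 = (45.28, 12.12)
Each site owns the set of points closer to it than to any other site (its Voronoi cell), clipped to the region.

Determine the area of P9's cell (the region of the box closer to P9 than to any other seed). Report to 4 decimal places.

Area of P9's cell: 251.7975

1. box [0,91]×[0,20]: [(0, 0) (91, 0) (91, 20) (0, 20)]
2. ⊥bis P9·P0 via (23.695,7.815): [(25.2537, 0) (91, 0) (91, 20) (21.2648, 20)]  |A|=1354.8157
3. ⊥bis P9·P1 via (64.8,9.18): [(25.2537, 0) (63.4174, 0) (66.4297, 20) (21.2648, 20)]  |A|=833.2858
4. ⊥bis P9·P2 via (48.925,13.075): [(25.2537, 0) (52.3507, 0) (47.1106, 20) (21.2648, 20)]  |A|=529.4289
5. ⊥bis P9·P3 via (61.815,6.85): [(25.2537, 0) (52.3507, 0) (47.1106, 20) (21.2648, 20)]  |A|=529.4289
6. ⊥bis P9·P4 via (37.01,10.855): [(38.6704, 0) (52.3507, 0) (47.1106, 20) (35.6112, 20)]  |A|=251.7975
7. ⊥bis P9·P5 via (54.895,12.2): [(38.6704, 0) (52.3507, 0) (47.1106, 20) (35.6112, 20)]  |A|=251.7975
8. ⊥bis P9·P6 via (29.95,6.695): [(38.6704, 0) (52.3507, 0) (47.1106, 20) (35.6112, 20)]  |A|=251.7975
9. ⊥bis P9·P7 via (65.805,11.05): [(38.6704, 0) (52.3507, 0) (47.1106, 20) (35.6112, 20)]  |A|=251.7975
10. ⊥bis P9·P8 via (49.785,13.5): [(38.6704, 0) (52.3507, 0) (47.1106, 20) (35.6112, 20)]  |A|=251.7975
11. canonical 4-gon: [(38.6704, 0) (52.3507, 0) (47.1106, 20) (35.6112, 20)]
12. shoelace: 251.7975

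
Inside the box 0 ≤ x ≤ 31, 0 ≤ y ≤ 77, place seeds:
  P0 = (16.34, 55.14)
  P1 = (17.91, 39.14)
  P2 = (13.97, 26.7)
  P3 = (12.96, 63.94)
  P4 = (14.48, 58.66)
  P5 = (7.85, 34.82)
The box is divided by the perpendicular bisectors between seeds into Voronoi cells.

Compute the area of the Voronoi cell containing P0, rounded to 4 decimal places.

Area of P0's cell: 289.5641

1. box [0,31]×[0,77]: [(0, 0) (31, 0) (31, 77) (0, 77)]
2. ⊥bis P0·P1 via (17.125,47.14): [(0, 45.4596) (31, 48.5015) (31, 77) (0, 77)]  |A|=930.603
3. ⊥bis P0·P2 via (15.155,40.92): [(0, 45.4596) (31, 48.5015) (31, 77) (0, 77)]  |A|=930.603
4. ⊥bis P0·P3 via (14.65,59.54): [(0, 53.9131) (0, 45.4596) (31, 48.5015) (31, 65.8199)]  |A|=399.4638
5. ⊥bis P0·P4 via (15.41,56.9): [(0, 48.7572) (0, 45.4596) (31, 48.5015) (31, 65.1379)]  |A|=308.9773
6. ⊥bis P0·P5 via (12.095,44.98): [(1.3488, 49.4699) (8.8651, 46.3295) (31, 48.5015) (31, 65.1379)]  |A|=289.5641
7. canonical 4-gon: [(1.3488, 49.4699) (8.8651, 46.3295) (31, 48.5015) (31, 65.1379)]
8. shoelace: 289.5641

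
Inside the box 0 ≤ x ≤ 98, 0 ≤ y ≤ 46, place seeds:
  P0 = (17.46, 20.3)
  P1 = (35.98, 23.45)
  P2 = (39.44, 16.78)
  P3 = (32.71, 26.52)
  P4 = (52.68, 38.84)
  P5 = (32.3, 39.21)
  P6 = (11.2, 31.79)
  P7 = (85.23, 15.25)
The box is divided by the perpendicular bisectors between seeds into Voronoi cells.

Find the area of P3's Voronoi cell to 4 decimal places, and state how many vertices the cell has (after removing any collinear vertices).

Area of P3's cell: 154.1088 (4 vertices)

1. box [0,98]×[0,46]: [(0, 0) (98, 0) (98, 46) (0, 46)]
2. ⊥bis P3·P0 via (25.085,23.41): [(34.6332, 0) (98, 0) (98, 46) (15.8712, 46)]  |A|=3346.3976
3. ⊥bis P3·P1 via (34.345,24.985): [(27.4417, 17.632) (54.0747, 46) (15.8712, 46)]  |A|=541.8784
4. ⊥bis P3·P2 via (36.075,21.65): [(27.4417, 17.632) (54.0747, 46) (15.8712, 46)]  |A|=541.8784
5. ⊥bis P3·P4 via (42.695,32.68): [(27.4417, 17.632) (42.2486, 33.4035) (34.4776, 46) (15.8712, 46)]  |A|=418.4511
6. ⊥bis P3·P5 via (32.505,32.865): [(21.3753, 32.5054) (27.4417, 17.632) (42.032, 33.1728)]  |A|=155.643
7. ⊥bis P3·P6 via (21.955,29.155): [(22.787, 32.551) (22.2503, 30.3601) (27.4417, 17.632) (42.032, 33.1728)]  |A|=154.1088
8. ⊥bis P3·P7 via (58.97,20.885): [(22.787, 32.551) (22.2503, 30.3601) (27.4417, 17.632) (42.032, 33.1728)]  |A|=154.1088
9. canonical 4-gon: [(22.787, 32.551) (22.2503, 30.3601) (27.4417, 17.632) (42.032, 33.1728)]
10. shoelace: 154.1088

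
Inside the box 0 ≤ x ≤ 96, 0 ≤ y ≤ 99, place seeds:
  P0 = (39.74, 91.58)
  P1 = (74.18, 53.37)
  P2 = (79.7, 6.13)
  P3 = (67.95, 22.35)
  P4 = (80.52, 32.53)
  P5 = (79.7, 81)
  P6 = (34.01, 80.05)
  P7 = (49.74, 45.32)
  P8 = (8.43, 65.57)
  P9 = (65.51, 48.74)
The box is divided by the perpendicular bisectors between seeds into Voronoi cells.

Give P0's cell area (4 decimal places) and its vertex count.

1. box [0,96]×[0,99]: [(0, 0) (96, 0) (96, 99) (0, 99)]
2. ⊥bis P0·P1 via (56.96,72.475): [(0, 21.135) (86.3886, 99) (0, 99)]  |A|=3363.3245
3. ⊥bis P0·P2 via (59.72,48.855): [(0, 21.135) (86.3886, 99) (0, 99)]  |A|=3363.3245
4. ⊥bis P0·P3 via (53.845,56.965): [(0, 35.0241) (28.1241, 46.4842) (86.3886, 99) (0, 99)]  |A|=3168.0149
5. ⊥bis P0·P4 via (60.13,62.055): [(0, 35.0241) (28.1241, 46.4842) (86.3886, 99) (0, 99)]  |A|=3168.0149
6. ⊥bis P0·P5 via (59.72,86.29): [(0, 35.0241) (28.1241, 46.4842) (55.7809, 71.4122) (63.0852, 99) (0, 99)]  |A|=2846.5702
7. ⊥bis P0·P6 via (36.875,85.815): [(56.9525, 75.8372) (63.0852, 99) (10.3439, 99)]  |A|=610.817
8. ⊥bis P0·P7 via (44.74,68.45): [(56.9525, 75.8372) (63.0852, 99) (10.3439, 99)]  |A|=610.817
9. ⊥bis P0·P8 via (24.085,78.575): [(56.9525, 75.8372) (63.0852, 99) (10.3439, 99)]  |A|=610.817
10. ⊥bis P0·P9 via (52.625,70.16): [(56.9525, 75.8372) (63.0852, 99) (10.3439, 99)]  |A|=610.817
11. canonical 3-gon: [(56.9525, 75.8372) (63.0852, 99) (10.3439, 99)]
12. shoelace: 610.817

Area of P0's cell: 610.8170 (3 vertices)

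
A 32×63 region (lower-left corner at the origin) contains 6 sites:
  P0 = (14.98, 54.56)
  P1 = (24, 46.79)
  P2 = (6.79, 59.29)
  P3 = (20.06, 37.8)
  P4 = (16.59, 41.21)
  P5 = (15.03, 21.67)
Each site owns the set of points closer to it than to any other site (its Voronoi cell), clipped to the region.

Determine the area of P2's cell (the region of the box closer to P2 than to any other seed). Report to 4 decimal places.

1. box [0,32]×[0,63]: [(0, 0) (32, 0) (32, 63) (0, 63)]
2. ⊥bis P2·P0 via (10.885,56.925): [(0, 38.0776) (14.3935, 63) (0, 63)]  |A|=179.3604
3. ⊥bis P2·P1 via (15.395,53.04): [(0, 38.0776) (14.3935, 63) (0, 63)]  |A|=179.3604
4. ⊥bis P2·P3 via (13.425,48.545): [(0, 40.2551) (1.9547, 41.4621) (14.3935, 63) (0, 63)]  |A|=177.2323
5. ⊥bis P2·P4 via (11.69,50.25): [(0, 43.9136) (4.9064, 46.573) (14.3935, 63) (0, 63)]  |A|=165.0435
6. ⊥bis P2·P5 via (10.91,40.48): [(0, 43.9136) (4.9064, 46.573) (14.3935, 63) (0, 63)]  |A|=165.0435
7. canonical 4-gon: [(0, 43.9136) (4.9064, 46.573) (14.3935, 63) (0, 63)]
8. shoelace: 165.0435

Area of P2's cell: 165.0435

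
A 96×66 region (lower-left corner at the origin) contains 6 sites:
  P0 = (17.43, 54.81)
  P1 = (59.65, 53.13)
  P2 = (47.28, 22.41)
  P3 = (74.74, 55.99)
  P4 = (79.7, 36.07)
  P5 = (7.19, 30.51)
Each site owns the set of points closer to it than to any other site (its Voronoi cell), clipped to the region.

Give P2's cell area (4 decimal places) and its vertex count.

1. box [0,96]×[0,66]: [(0, 0) (96, 0) (96, 66) (0, 66)]
2. ⊥bis P2·P0 via (32.355,38.61): [(0, 8.8015) (0, 0) (96, 0) (96, 66) (62.0848, 66)]  |A|=4560.4186
3. ⊥bis P2·P1 via (53.465,37.77): [(38.1409, 43.9405) (0, 8.8015) (0, 0) (96, 0) (96, 20.6425)]  |A|=2874.1707
4. ⊥bis P2·P3 via (61.01,39.2): [(71.7745, 30.3973) (38.1409, 43.9405) (0, 8.8015) (0, 0) (96, 0) (96, 10.587)]  |A|=2752.3713
5. ⊥bis P2·P4 via (63.49,29.24): [(61.21, 34.6513) (38.1409, 43.9405) (0, 8.8015) (0, 0) (75.8101, 0)]  |A|=2165.2915
6. ⊥bis P2·P5 via (27.235,26.46): [(61.21, 34.6513) (38.1409, 43.9405) (29.0803, 35.593) (21.8889, 0) (75.8101, 0)]  |A|=1647.7714
7. canonical 5-gon: [(61.21, 34.6513) (38.1409, 43.9405) (29.0803, 35.593) (21.8889, 0) (75.8101, 0)]
8. shoelace: 1647.7714

Area of P2's cell: 1647.7714 (5 vertices)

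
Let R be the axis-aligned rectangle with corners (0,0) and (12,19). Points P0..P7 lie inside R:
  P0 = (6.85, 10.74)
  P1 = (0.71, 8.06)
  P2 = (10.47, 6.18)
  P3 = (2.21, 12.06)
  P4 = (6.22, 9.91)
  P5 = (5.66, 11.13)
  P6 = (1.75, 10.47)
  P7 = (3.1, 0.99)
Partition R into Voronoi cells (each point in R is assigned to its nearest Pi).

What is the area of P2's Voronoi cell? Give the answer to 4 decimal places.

1. box [0,12]×[0,19]: [(0, 0) (12, 0) (12, 19) (0, 19)]
2. ⊥bis P2·P0 via (8.66,8.46): [(0, 1.5852) (0, 0) (12, 0) (12, 11.1115)]  |A|=76.18
3. ⊥bis P2·P1 via (5.59,7.12): [(5.3405, 5.8248) (4.2185, 0) (12, 0) (12, 11.1115)]  |A|=59.6612
4. ⊥bis P2·P3 via (6.34,9.12): [(5.3405, 5.8248) (4.2185, 0) (12, 0) (12, 11.1115)]  |A|=59.6612
5. ⊥bis P2·P4 via (8.345,8.045): [(8.8223, 8.5889) (5.0436, 4.2833) (4.2185, 0) (12, 0) (12, 11.1115)]  |A|=57.388
6. ⊥bis P2·P5 via (8.065,8.655): [(8.8223, 8.5889) (5.0436, 4.2833) (4.2185, 0) (12, 0) (12, 11.1115)]  |A|=57.388
7. ⊥bis P2·P6 via (6.11,8.325): [(8.8223, 8.5889) (5.0436, 4.2833) (4.2185, 0) (12, 0) (12, 11.1115)]  |A|=57.388
8. ⊥bis P2·P7 via (6.785,3.585): [(8.8223, 8.5889) (5.7369, 5.0733) (9.3096, 0) (12, 0) (12, 11.1115)]  |A|=43.3148
9. canonical 5-gon: [(8.8223, 8.5889) (5.7369, 5.0733) (9.3096, 0) (12, 0) (12, 11.1115)]
10. shoelace: 43.3148

Area of P2's cell: 43.3148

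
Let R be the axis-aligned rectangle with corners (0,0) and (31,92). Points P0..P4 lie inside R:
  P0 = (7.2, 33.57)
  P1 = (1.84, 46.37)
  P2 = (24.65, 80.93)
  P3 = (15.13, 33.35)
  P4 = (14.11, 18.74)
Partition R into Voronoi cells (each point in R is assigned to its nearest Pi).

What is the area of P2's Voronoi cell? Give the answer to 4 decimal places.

1. box [0,31]×[0,92]: [(0, 0) (31, 0) (31, 92) (0, 92)]
2. ⊥bis P2·P0 via (15.925,57.25): [(0, 63.1176) (31, 51.6956) (31, 92) (0, 92)]  |A|=1072.3956
3. ⊥bis P2·P1 via (13.245,63.65): [(0, 72.3919) (31, 51.9315) (31, 92) (0, 92)]  |A|=924.9881
4. ⊥bis P2·P3 via (19.89,57.14): [(0, 72.3919) (24.5086, 56.2159) (31, 54.9171) (31, 92) (0, 92)]  |A|=915.2978
5. ⊥bis P2·P4 via (19.38,49.835): [(0, 72.3919) (24.5086, 56.2159) (31, 54.9171) (31, 92) (0, 92)]  |A|=915.2978
6. canonical 5-gon: [(0, 72.3919) (24.5086, 56.2159) (31, 54.9171) (31, 92) (0, 92)]
7. shoelace: 915.2978

Area of P2's cell: 915.2978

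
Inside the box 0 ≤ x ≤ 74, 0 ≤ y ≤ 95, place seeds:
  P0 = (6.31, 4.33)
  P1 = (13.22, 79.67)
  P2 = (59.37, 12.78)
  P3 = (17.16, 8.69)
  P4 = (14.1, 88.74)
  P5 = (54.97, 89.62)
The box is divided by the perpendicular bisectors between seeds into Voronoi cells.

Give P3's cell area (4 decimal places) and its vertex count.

1. box [0,74]×[0,95]: [(0, 0) (74, 0) (74, 95) (0, 95)]
2. ⊥bis P3·P0 via (11.735,6.51): [(0, 35.7129) (14.351, 0) (74, 0) (74, 95) (0, 95)]  |A|=6773.7419
3. ⊥bis P3·P1 via (15.19,44.18): [(0, 43.3368) (0, 35.7129) (14.351, 0) (74, 0) (74, 47.4445)]  |A|=3102.6495
4. ⊥bis P3·P2 via (38.265,10.735): [(34.9182, 45.2751) (0, 43.3368) (0, 35.7129) (14.351, 0) (39.3052, 0)]  |A|=1390.1363
5. ⊥bis P3·P4 via (15.63,48.715): [(34.9182, 45.2751) (0, 43.3368) (0, 35.7129) (14.351, 0) (39.3052, 0)]  |A|=1390.1363
6. ⊥bis P3·P5 via (36.065,49.155): [(34.9182, 45.2751) (0, 43.3368) (0, 35.7129) (14.351, 0) (39.3052, 0)]  |A|=1390.1363
7. canonical 5-gon: [(34.9182, 45.2751) (0, 43.3368) (0, 35.7129) (14.351, 0) (39.3052, 0)]
8. shoelace: 1390.1363

Area of P3's cell: 1390.1363 (5 vertices)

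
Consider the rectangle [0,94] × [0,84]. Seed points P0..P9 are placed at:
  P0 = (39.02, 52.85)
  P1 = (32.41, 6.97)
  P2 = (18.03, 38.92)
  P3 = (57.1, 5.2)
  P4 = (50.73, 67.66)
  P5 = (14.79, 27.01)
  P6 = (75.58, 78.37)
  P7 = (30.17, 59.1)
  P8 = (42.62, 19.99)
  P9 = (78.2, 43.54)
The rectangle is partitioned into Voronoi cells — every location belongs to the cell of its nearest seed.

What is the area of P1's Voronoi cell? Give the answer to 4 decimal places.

1. box [0,94]×[0,84]: [(0, 0) (94, 0) (94, 84) (0, 84)]
2. ⊥bis P1·P0 via (35.715,29.91): [(0, 35.0555) (0, 0) (94, 0) (94, 21.5128)]  |A|=2658.7104
3. ⊥bis P1·P2 via (25.22,22.945): [(39.4875, 29.3665) (0, 11.594) (0, 0) (94, 0) (94, 21.5128)]  |A|=2195.4927
4. ⊥bis P1·P3 via (44.755,6.085): [(46.3531, 28.3774) (39.4875, 29.3665) (0, 11.594) (0, 0) (44.3188, 0)]  |A|=978.0731
5. ⊥bis P1·P4 via (41.57,37.315): [(46.3531, 28.3774) (39.4875, 29.3665) (0, 11.594) (0, 0) (44.3188, 0)]  |A|=978.0731
6. ⊥bis P1·P5 via (23.6,16.99): [(46.3531, 28.3774) (39.4875, 29.3665) (35.7769, 27.6964) (4.2765, 0) (44.3188, 0)]  |A|=711.4517
7. ⊥bis P1·P6 via (53.995,42.67): [(46.3531, 28.3774) (39.4875, 29.3665) (35.7769, 27.6964) (4.2765, 0) (44.3188, 0)]  |A|=711.4517
8. ⊥bis P1·P7 via (31.29,33.035): [(46.3531, 28.3774) (39.4875, 29.3665) (35.7769, 27.6964) (4.2765, 0) (44.3188, 0)]  |A|=711.4517
9. ⊥bis P1·P8 via (37.515,13.48): [(44.8716, 7.7111) (28.0498, 20.9024) (4.2765, 0) (44.3188, 0)]  |A|=486.9937
10. ⊥bis P1·P9 via (55.305,25.255): [(44.8716, 7.7111) (28.0498, 20.9024) (4.2765, 0) (44.3188, 0)]  |A|=486.9937
11. canonical 4-gon: [(44.8716, 7.7111) (28.0498, 20.9024) (4.2765, 0) (44.3188, 0)]
12. shoelace: 486.9937

Area of P1's cell: 486.9937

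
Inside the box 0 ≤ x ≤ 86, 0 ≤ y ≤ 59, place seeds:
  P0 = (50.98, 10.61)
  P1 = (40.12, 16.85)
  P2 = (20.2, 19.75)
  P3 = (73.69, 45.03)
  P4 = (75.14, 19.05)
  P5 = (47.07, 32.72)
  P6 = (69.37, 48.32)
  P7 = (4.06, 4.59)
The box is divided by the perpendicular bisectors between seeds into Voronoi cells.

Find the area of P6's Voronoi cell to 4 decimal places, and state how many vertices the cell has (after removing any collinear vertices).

1. box [0,86]×[0,59]: [(0, 0) (86, 0) (86, 59) (0, 59)]
2. ⊥bis P6·P0 via (60.175,29.465): [(0, 58.8105) (86, 16.8709) (86, 59) (0, 59)]  |A|=1819.6984
3. ⊥bis P6·P1 via (54.745,32.585): [(55.8133, 31.5921) (86, 16.8709) (86, 59) (26.3252, 59)]  |A|=1453.6505
4. ⊥bis P6·P2 via (44.785,34.035): [(34.9219, 51.0097) (55.8133, 31.5921) (86, 16.8709) (86, 59) (30.2792, 59)]  |A|=1437.8535
5. ⊥bis P6·P3 via (71.53,46.675): [(34.9219, 51.0097) (55.8133, 31.5921) (58.8977, 30.0879) (80.9164, 59) (30.2792, 59)]  |A|=793.4675
6. ⊥bis P6·P4 via (72.255,33.685): [(34.9219, 51.0097) (55.8133, 31.5921) (57.49, 30.7744) (59.7615, 31.2222) (80.9164, 59) (30.2792, 59)]  |A|=792.3727
7. ⊥bis P6·P5 via (58.22,40.52): [(62.3482, 34.6187) (80.9164, 59) (45.2923, 59)]  |A|=434.2807
8. ⊥bis P6·P7 via (36.715,26.455): [(62.3482, 34.6187) (80.9164, 59) (45.2923, 59)]  |A|=434.2807
9. canonical 3-gon: [(62.3482, 34.6187) (80.9164, 59) (45.2923, 59)]
10. shoelace: 434.2807

Area of P6's cell: 434.2807 (3 vertices)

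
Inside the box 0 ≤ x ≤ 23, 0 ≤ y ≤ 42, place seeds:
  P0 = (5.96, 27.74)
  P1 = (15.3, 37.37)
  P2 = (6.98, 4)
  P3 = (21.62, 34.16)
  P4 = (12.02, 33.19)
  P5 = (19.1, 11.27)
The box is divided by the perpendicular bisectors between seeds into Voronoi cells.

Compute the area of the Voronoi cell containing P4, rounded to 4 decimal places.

1. box [0,23]×[0,42]: [(0, 0) (23, 0) (23, 42) (0, 42)]
2. ⊥bis P4·P0 via (8.99,30.465): [(0, 40.4612) (23, 14.8869) (23, 42) (0, 42)]  |A|=329.4965
3. ⊥bis P4·P1 via (13.66,35.28): [(0, 40.4612) (23, 14.8869) (23, 27.951) (5.0961, 42) (0, 42)]  |A|=203.7306
4. ⊥bis P4·P2 via (9.5,18.595): [(0, 40.4612) (21.5338, 16.5172) (23, 16.2641) (23, 27.951) (5.0961, 42) (0, 42)]  |A|=202.721
5. ⊥bis P4·P3 via (16.82,33.675): [(0, 40.4612) (18.1764, 20.2503) (16.916, 32.7251) (5.0961, 42) (0, 42)]  |A|=137.2835
6. ⊥bis P4·P5 via (15.56,22.23): [(0, 40.4612) (16.2079, 22.4393) (17.9001, 22.9858) (16.916, 32.7251) (5.0961, 42) (0, 42)]  |A|=134.8935
7. canonical 6-gon: [(0, 40.4612) (16.2079, 22.4393) (17.9001, 22.9858) (16.916, 32.7251) (5.0961, 42) (0, 42)]
8. shoelace: 134.8935

Area of P4's cell: 134.8935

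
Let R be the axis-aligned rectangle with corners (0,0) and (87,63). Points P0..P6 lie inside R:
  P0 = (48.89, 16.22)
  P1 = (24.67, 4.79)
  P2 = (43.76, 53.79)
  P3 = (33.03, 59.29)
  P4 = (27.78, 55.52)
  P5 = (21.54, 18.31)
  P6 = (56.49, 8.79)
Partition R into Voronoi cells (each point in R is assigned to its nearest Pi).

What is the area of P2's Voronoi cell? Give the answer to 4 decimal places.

Area of P2's cell: 1310.3661

1. box [0,87]×[0,63]: [(0, 0) (87, 0) (87, 63) (0, 63)]
2. ⊥bis P2·P0 via (46.325,35.005): [(0, 28.6795) (87, 40.559) (87, 63) (0, 63)]  |A|=2469.1244
3. ⊥bis P2·P1 via (34.215,29.29): [(0, 42.6199) (26.4956, 32.2974) (87, 40.559) (87, 63) (0, 63)]  |A|=2284.4453
4. ⊥bis P2·P3 via (38.395,56.54): [(26.0564, 32.4685) (26.4956, 32.2974) (87, 40.559) (87, 63) (41.7063, 63)]  |A|=1382.2519
5. ⊥bis P2·P4 via (35.77,54.655): [(35.3258, 50.5524) (33.4524, 33.2473) (87, 40.559) (87, 63) (41.7063, 63)]  |A|=1318.1835
6. ⊥bis P2·P5 via (32.65,36.05): [(35.3258, 50.5524) (33.6856, 35.4014) (36.4678, 33.659) (87, 40.559) (87, 63) (41.7063, 63)]  |A|=1314.9838
7. ⊥bis P2·P6 via (50.125,31.29): [(35.3258, 50.5524) (33.6856, 35.4014) (36.4678, 33.659) (79.056, 39.4743) (87, 41.7215) (87, 63) (41.7063, 63)]  |A|=1310.3661
8. canonical 7-gon: [(35.3258, 50.5524) (33.6856, 35.4014) (36.4678, 33.659) (79.056, 39.4743) (87, 41.7215) (87, 63) (41.7063, 63)]
9. shoelace: 1310.3661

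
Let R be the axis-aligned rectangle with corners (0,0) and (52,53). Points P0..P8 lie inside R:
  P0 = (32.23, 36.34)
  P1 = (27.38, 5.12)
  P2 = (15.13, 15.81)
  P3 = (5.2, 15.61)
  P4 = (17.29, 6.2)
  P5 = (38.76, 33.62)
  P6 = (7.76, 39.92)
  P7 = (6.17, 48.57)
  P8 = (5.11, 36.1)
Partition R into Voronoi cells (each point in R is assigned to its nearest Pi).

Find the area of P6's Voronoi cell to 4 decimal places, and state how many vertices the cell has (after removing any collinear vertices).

Area of P6's cell: 184.4309 (5 vertices)

1. box [0,52]×[0,53]: [(0, 0) (52, 0) (52, 53) (0, 53)]
2. ⊥bis P6·P0 via (19.995,38.13): [(0, 0) (14.4165, 0) (22.1705, 53) (0, 53)]  |A|=969.5562
3. ⊥bis P6·P1 via (17.57,22.52): [(0, 12.6142) (17.7239, 22.6068) (22.1705, 53) (0, 53)]  |A|=694.8144
4. ⊥bis P6·P2 via (11.445,27.865): [(0, 24.3665) (18.8232, 30.1204) (22.1705, 53) (0, 53)]  |A|=523.1134
5. ⊥bis P6·P3 via (6.48,27.765): [(0, 28.4474) (9.9295, 27.4017) (18.8232, 30.1204) (22.1705, 53) (0, 53)]  |A|=502.8527
6. ⊥bis P6·P4 via (12.525,23.06): [(0, 28.4474) (9.9295, 27.4017) (18.8232, 30.1204) (22.1705, 53) (0, 53)]  |A|=502.8527
7. ⊥bis P6·P5 via (23.26,36.77): [(0, 28.4474) (9.9295, 27.4017) (18.8232, 30.1204) (22.1705, 53) (0, 53)]  |A|=502.8527
8. ⊥bis P6·P7 via (6.965,44.245): [(0, 42.9647) (0, 28.4474) (9.9295, 27.4017) (18.8232, 30.1204) (21.2745, 46.8753)]  |A|=328.2113
9. ⊥bis P6·P8 via (6.435,38.01): [(0, 42.9647) (0, 42.4741) (18.1185, 29.905) (18.8232, 30.1204) (21.2745, 46.8753)]  |A|=184.4309
10. canonical 5-gon: [(0, 42.9647) (0, 42.4741) (18.1185, 29.905) (18.8232, 30.1204) (21.2745, 46.8753)]
11. shoelace: 184.4309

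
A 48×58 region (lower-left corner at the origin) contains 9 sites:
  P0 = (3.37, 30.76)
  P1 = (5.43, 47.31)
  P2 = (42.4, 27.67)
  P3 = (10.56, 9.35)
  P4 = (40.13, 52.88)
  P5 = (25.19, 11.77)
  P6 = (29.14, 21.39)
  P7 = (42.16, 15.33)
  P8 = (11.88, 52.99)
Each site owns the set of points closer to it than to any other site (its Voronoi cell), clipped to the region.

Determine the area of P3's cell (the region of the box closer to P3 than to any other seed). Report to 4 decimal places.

Area of P3's cell: 365.2120

1. box [0,48]×[0,58]: [(0, 0) (48, 0) (48, 58) (0, 58)]
2. ⊥bis P3·P0 via (6.965,20.055): [(0, 17.716) (0, 0) (48, 0) (48, 33.8356)]  |A|=1237.2369
3. ⊥bis P3·P1 via (7.995,28.33): [(47.5057, 33.6696) (0, 17.716) (0, 0) (48, 0) (48, 33.7364)]  |A|=1237.2124
4. ⊥bis P3·P2 via (26.48,18.51): [(22.5748, 25.2972) (0, 17.716) (0, 0) (37.1302, 0)]  |A|=669.6122
5. ⊥bis P3·P4 via (25.345,31.115): [(22.5748, 25.2972) (0, 17.716) (0, 0) (37.1302, 0)]  |A|=669.6122
6. ⊥bis P3·P5 via (17.875,10.56): [(15.8129, 23.0263) (0, 17.716) (0, 0) (19.6218, 0)]  |A|=365.9793
7. ⊥bis P3·P6 via (19.85,15.37): [(16.1297, 21.1111) (15.0538, 22.7714) (0, 17.716) (0, 0) (19.6218, 0)]  |A|=365.212
8. ⊥bis P3·P7 via (26.36,12.34): [(16.1297, 21.1111) (15.0538, 22.7714) (0, 17.716) (0, 0) (19.6218, 0)]  |A|=365.212
9. ⊥bis P3·P8 via (11.22,31.17): [(16.1297, 21.1111) (15.0538, 22.7714) (0, 17.716) (0, 0) (19.6218, 0)]  |A|=365.212
10. canonical 5-gon: [(16.1297, 21.1111) (15.0538, 22.7714) (0, 17.716) (0, 0) (19.6218, 0)]
11. shoelace: 365.212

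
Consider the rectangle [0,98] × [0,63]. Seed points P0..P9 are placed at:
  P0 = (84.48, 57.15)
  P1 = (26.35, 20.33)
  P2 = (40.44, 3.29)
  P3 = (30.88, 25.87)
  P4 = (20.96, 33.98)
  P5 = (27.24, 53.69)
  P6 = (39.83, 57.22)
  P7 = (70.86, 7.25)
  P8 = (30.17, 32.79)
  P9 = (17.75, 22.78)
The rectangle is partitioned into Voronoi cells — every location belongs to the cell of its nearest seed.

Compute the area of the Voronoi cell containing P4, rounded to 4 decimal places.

Area of P4's cell: 441.3899

1. box [0,98]×[0,63]: [(0, 0) (98, 0) (98, 63) (0, 63)]
2. ⊥bis P4·P0 via (52.72,45.565): [(0, 0) (69.3406, 0) (46.3603, 63) (0, 63)]  |A|=3644.5782
3. ⊥bis P4·P1 via (23.655,27.155): [(0, 17.8143) (54.9305, 39.5048) (46.3603, 63) (0, 63)]  |A|=1785.6588
4. ⊥bis P4·P2 via (30.7,18.635): [(0, 17.8143) (54.9305, 39.5048) (46.3603, 63) (0, 63)]  |A|=1785.6588
5. ⊥bis P4·P3 via (25.92,29.925): [(0, 17.8143) (23.6556, 27.1552) (48.3965, 57.4178) (46.3603, 63) (0, 63)]  |A|=1465.1986
6. ⊥bis P4·P5 via (24.1,43.835): [(0, 51.5137) (0, 17.8143) (23.6556, 27.1552) (34.5658, 40.5004)]  |A|=689.3121
7. ⊥bis P4·P6 via (30.395,45.6): [(0, 51.5137) (0, 17.8143) (23.6556, 27.1552) (34.5658, 40.5004)]  |A|=689.3121
8. ⊥bis P4·P7 via (45.91,20.615): [(0, 51.5137) (0, 17.8143) (23.6556, 27.1552) (34.5658, 40.5004)]  |A|=689.3121
9. ⊥bis P4·P8 via (25.565,33.385): [(26.8039, 42.9735) (0, 51.5137) (0, 17.8143) (23.6556, 27.1552) (24.9674, 28.7598)]  |A|=631.8785
10. ⊥bis P4·P9 via (19.355,28.38): [(26.8039, 42.9735) (0, 51.5137) (0, 33.9273) (23.6441, 27.1507) (23.6556, 27.1552) (24.9674, 28.7598)]  |A|=441.3899
11. canonical 6-gon: [(26.8039, 42.9735) (0, 51.5137) (0, 33.9273) (23.6441, 27.1507) (23.6556, 27.1552) (24.9674, 28.7598)]
12. shoelace: 441.3899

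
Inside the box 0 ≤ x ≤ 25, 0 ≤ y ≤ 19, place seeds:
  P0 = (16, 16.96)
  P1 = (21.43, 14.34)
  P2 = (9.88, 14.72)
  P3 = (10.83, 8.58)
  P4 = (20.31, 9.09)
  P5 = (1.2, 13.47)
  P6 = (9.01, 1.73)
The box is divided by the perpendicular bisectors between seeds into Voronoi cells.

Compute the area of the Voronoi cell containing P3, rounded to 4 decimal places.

Area of P3's cell: 70.0195

1. box [0,25]×[0,19]: [(0, 0) (25, 0) (25, 19) (0, 19)]
2. ⊥bis P3·P0 via (13.415,12.77): [(0, 0) (25, 0) (25, 5.6227) (3.3169, 19) (0, 19)]  |A|=329.9689
3. ⊥bis P3·P1 via (16.13,11.46): [(0, 0) (22.3573, 0) (16.4284, 10.9109) (3.3169, 19) (0, 19)]  |A|=291.4541
4. ⊥bis P3·P2 via (10.355,11.65): [(0, 10.0478) (0, 0) (22.3573, 0) (16.4284, 10.9109) (14.2529, 12.2531)]  |A|=216.4679
5. ⊥bis P3·P4 via (15.57,8.835): [(0, 10.0478) (0, 0) (16.0453, 0) (15.425, 11.5299) (14.2529, 12.2531)]  |A|=176.4407
6. ⊥bis P3·P5 via (6.015,11.025): [(5.9894, 10.9745) (0.4166, 0) (16.0453, 0) (15.425, 11.5299) (14.2529, 12.2531)]  |A|=144.0643
7. ⊥bis P3·P6 via (9.92,5.155): [(5.9894, 10.9745) (3.8528, 6.767) (15.8528, 3.5787) (15.425, 11.5299) (14.2529, 12.2531)]  |A|=70.0195
8. canonical 5-gon: [(5.9894, 10.9745) (3.8528, 6.767) (15.8528, 3.5787) (15.425, 11.5299) (14.2529, 12.2531)]
9. shoelace: 70.0195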